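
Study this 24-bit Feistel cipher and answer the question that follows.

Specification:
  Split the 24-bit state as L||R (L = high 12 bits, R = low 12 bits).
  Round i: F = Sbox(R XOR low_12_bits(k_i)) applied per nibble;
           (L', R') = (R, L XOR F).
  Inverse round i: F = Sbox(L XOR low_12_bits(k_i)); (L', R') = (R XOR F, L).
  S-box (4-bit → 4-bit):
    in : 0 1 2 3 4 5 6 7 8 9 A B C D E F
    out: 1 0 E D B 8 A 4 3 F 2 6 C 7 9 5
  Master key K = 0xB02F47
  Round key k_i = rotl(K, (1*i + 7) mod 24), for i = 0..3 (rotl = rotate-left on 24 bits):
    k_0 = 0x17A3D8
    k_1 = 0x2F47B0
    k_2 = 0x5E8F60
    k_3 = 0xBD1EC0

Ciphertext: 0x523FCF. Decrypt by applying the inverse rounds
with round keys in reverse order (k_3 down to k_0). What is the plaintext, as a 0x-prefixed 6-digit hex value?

s_0 = ciphertext = 0x523FCF
s_1 = InvRound(s_0, k_3) = 0x952523
s_2 = InvRound(s_1, k_2) = 0xFFD952
s_3 = InvRound(s_2, k_1) = 0xAE5FFD
s_4 = InvRound(s_3, k_0) = 0x02AAE5

0x02AAE5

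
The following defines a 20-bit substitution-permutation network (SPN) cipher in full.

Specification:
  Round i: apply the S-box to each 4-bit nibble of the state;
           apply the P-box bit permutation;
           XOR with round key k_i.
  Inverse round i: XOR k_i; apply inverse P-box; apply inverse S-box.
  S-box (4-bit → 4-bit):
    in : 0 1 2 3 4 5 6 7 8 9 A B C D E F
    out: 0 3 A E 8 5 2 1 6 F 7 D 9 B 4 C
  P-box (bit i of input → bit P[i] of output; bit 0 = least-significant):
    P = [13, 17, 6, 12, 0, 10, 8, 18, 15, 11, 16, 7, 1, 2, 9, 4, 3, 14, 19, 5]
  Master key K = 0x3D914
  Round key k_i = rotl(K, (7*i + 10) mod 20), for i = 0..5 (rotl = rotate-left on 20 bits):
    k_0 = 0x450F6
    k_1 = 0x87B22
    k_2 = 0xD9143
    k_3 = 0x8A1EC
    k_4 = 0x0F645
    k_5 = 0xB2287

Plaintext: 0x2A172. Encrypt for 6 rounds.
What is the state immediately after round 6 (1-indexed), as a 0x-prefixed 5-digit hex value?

0x23523

s_0 = plaintext = 0x2A172
s_1 = Round(s_0, k_0) = 0x68AD1
s_2 = Round(s_1, k_1) = 0xF9527
s_3 = Round(s_2, k_2) = 0x03775
s_4 = Round(s_3, k_3) = 0x803B9
s_5 = Round(s_4, k_4) = 0xF8F84
s_6 = Round(s_5, k_5) = 0x23523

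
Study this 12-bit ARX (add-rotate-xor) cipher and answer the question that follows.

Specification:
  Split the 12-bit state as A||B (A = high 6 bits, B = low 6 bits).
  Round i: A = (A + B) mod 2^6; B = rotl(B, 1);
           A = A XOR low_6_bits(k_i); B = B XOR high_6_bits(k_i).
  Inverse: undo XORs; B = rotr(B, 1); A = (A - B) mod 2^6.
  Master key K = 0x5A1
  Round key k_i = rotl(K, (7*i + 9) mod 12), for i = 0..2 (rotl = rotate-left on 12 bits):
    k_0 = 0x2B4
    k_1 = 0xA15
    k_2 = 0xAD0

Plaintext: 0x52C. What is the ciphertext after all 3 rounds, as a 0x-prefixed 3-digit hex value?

0xC37

s_0 = plaintext = 0x52C
s_1 = Round(s_0, k_0) = 0xD13
s_2 = Round(s_1, k_1) = 0x48E
s_3 = Round(s_2, k_2) = 0xC37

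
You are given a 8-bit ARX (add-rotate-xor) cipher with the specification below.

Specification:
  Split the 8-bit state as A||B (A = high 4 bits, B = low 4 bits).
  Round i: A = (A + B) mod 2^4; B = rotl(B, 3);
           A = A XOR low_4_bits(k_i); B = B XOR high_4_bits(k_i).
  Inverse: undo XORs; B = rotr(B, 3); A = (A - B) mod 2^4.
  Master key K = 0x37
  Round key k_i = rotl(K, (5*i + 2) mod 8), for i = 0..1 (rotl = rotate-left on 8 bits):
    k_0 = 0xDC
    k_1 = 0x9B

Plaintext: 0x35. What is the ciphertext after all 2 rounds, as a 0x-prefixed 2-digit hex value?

0x02

s_0 = plaintext = 0x35
s_1 = Round(s_0, k_0) = 0x47
s_2 = Round(s_1, k_1) = 0x02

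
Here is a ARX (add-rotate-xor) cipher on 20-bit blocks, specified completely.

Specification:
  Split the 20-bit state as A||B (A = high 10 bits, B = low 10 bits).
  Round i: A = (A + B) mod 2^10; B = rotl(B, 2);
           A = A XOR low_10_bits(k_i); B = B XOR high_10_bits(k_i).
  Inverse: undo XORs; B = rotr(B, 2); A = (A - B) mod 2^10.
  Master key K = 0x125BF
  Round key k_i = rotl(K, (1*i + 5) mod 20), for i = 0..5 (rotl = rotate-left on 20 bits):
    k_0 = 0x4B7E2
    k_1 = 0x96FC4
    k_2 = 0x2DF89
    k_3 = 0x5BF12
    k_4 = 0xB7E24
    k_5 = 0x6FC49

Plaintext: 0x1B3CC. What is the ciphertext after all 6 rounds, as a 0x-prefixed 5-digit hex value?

0xC4477

s_0 = plaintext = 0x1B3CC
s_1 = Round(s_0, k_0) = 0xF6A1E
s_2 = Round(s_1, k_1) = 0x8F221
s_3 = Round(s_2, k_2) = 0xF5031
s_4 = Round(s_3, k_3) = 0xC5DAB
s_5 = Round(s_4, k_4) = 0xB9872
s_6 = Round(s_5, k_5) = 0xC4477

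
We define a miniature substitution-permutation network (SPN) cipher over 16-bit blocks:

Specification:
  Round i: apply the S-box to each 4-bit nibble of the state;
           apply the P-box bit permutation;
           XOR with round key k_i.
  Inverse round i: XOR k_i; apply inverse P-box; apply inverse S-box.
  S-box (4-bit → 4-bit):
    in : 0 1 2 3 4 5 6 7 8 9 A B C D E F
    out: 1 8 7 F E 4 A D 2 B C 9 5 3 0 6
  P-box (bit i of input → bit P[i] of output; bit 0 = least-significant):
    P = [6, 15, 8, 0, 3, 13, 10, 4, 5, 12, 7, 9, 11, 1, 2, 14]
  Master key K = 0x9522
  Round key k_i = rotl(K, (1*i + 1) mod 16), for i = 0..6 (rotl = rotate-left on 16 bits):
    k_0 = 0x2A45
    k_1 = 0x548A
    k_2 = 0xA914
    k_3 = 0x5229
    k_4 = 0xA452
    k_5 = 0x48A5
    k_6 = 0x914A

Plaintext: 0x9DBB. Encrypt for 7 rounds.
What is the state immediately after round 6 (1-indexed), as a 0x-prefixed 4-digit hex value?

s_0 = plaintext = 0x9DBB
s_1 = Round(s_0, k_0) = 0x723E
s_2 = Round(s_1, k_1) = 0x2836
s_3 = Round(s_2, k_2) = 0x150B
s_4 = Round(s_3, k_3) = 0x12E0
s_5 = Round(s_4, k_4) = 0xF4B2
s_6 = Round(s_5, k_5) = 0xDB7B
s_7 = Round(s_6, k_6) = 0x9F31

0xDB7B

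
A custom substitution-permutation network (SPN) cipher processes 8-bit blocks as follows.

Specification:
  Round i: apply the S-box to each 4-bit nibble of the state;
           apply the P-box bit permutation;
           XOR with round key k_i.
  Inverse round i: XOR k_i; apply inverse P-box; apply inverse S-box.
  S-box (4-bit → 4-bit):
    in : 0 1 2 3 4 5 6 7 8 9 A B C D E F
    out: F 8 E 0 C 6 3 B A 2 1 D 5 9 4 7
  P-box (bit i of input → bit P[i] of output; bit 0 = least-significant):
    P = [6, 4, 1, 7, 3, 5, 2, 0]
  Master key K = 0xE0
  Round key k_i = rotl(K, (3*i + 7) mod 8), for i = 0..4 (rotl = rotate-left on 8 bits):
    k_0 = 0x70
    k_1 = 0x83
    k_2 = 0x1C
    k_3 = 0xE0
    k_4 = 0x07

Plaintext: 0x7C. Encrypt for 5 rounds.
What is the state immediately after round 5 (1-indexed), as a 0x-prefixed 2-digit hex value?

0x20

s_0 = plaintext = 0x7C
s_1 = Round(s_0, k_0) = 0x1B
s_2 = Round(s_1, k_1) = 0x40
s_3 = Round(s_2, k_2) = 0xCB
s_4 = Round(s_3, k_3) = 0x2E
s_5 = Round(s_4, k_4) = 0x20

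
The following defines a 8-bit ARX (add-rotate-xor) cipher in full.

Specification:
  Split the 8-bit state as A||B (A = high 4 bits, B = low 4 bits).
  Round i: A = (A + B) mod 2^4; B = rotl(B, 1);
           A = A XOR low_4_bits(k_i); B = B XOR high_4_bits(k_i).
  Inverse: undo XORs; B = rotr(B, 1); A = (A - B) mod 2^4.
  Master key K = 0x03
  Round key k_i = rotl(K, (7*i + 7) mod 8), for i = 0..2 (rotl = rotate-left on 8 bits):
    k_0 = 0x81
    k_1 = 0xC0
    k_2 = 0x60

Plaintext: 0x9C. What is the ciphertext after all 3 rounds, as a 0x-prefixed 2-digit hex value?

s_0 = plaintext = 0x9C
s_1 = Round(s_0, k_0) = 0x41
s_2 = Round(s_1, k_1) = 0x5E
s_3 = Round(s_2, k_2) = 0x3B

0x3B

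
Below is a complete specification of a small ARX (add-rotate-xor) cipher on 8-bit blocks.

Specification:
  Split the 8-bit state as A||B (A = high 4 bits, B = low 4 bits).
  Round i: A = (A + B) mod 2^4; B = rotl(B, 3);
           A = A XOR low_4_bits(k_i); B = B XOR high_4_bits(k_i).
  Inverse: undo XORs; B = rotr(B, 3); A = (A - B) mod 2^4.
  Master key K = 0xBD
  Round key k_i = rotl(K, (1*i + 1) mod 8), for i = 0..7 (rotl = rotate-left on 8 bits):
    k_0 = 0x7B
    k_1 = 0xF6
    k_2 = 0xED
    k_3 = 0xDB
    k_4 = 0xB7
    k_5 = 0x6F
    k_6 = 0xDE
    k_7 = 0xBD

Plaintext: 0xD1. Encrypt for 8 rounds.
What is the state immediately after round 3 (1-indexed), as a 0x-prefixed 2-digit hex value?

s_0 = plaintext = 0xD1
s_1 = Round(s_0, k_0) = 0x5F
s_2 = Round(s_1, k_1) = 0x20
s_3 = Round(s_2, k_2) = 0xFE
s_4 = Round(s_3, k_3) = 0x6A
s_5 = Round(s_4, k_4) = 0x7E
s_6 = Round(s_5, k_5) = 0xA1
s_7 = Round(s_6, k_6) = 0x55
s_8 = Round(s_7, k_7) = 0x71

0xFE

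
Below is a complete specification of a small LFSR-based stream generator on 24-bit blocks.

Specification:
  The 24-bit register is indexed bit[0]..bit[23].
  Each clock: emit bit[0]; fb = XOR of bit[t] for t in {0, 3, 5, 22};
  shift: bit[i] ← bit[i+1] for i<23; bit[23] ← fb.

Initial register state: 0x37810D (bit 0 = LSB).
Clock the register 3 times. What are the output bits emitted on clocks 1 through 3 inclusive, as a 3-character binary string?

101

reg_0 = 0x37810D
clock 1: out=1, reg = 0x1BC086
clock 2: out=0, reg = 0x0DE043
clock 3: out=1, reg = 0x86F021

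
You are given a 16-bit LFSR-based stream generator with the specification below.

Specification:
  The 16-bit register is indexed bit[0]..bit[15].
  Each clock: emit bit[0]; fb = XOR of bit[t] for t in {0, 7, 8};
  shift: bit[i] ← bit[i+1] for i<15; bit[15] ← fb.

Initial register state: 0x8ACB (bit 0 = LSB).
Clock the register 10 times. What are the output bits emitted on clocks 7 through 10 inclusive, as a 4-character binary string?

reg_0 = 0x8ACB
clock 1: out=1, reg = 0x4565
clock 2: out=1, reg = 0x22B2
clock 3: out=0, reg = 0x9159
clock 4: out=1, reg = 0x48AC
clock 5: out=0, reg = 0xA456
clock 6: out=0, reg = 0x522B
clock 7: out=1, reg = 0xA915
clock 8: out=1, reg = 0x548A
clock 9: out=0, reg = 0xAA45
clock 10: out=1, reg = 0xD522

1101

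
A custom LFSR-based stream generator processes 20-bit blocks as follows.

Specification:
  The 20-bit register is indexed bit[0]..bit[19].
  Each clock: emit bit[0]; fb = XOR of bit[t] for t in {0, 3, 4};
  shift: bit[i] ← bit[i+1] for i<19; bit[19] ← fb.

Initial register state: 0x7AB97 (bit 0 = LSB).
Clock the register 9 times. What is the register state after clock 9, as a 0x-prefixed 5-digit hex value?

reg_0 = 0x7AB97
clock 1: out=1, reg = 0x3D5CB
clock 2: out=1, reg = 0x1EAE5
clock 3: out=1, reg = 0x8F572
clock 4: out=0, reg = 0xC7AB9
clock 5: out=1, reg = 0xE3D5C
clock 6: out=0, reg = 0x71EAE
clock 7: out=0, reg = 0xB8F57
clock 8: out=1, reg = 0x5C7AB
clock 9: out=1, reg = 0x2E3D5

0x2E3D5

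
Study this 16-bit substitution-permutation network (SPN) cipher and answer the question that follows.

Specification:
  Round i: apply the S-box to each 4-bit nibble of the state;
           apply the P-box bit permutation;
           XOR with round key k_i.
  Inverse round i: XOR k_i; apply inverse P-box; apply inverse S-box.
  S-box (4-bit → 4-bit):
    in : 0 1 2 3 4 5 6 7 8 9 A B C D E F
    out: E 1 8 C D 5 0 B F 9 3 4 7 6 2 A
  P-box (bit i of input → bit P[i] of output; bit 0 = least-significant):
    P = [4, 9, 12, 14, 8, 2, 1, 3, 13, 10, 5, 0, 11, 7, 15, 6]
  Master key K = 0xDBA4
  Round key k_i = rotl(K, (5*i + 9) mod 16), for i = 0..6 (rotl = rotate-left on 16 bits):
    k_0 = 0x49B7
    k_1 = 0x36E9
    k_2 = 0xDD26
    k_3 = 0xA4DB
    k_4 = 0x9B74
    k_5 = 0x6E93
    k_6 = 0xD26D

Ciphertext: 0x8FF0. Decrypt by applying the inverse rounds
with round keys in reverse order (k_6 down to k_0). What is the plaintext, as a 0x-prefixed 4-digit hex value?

0x2C13

s_0 = ciphertext = 0x8FF0
s_1 = InvRound(s_0, k_6) = 0xAF74
s_2 = InvRound(s_1, k_5) = 0x03C2
s_3 = InvRound(s_2, k_4) = 0xCBD5
s_4 = InvRound(s_3, k_3) = 0x1A8F
s_5 = InvRound(s_4, k_2) = 0xD09F
s_6 = InvRound(s_5, k_1) = 0x3CD7
s_7 = InvRound(s_6, k_0) = 0x2C13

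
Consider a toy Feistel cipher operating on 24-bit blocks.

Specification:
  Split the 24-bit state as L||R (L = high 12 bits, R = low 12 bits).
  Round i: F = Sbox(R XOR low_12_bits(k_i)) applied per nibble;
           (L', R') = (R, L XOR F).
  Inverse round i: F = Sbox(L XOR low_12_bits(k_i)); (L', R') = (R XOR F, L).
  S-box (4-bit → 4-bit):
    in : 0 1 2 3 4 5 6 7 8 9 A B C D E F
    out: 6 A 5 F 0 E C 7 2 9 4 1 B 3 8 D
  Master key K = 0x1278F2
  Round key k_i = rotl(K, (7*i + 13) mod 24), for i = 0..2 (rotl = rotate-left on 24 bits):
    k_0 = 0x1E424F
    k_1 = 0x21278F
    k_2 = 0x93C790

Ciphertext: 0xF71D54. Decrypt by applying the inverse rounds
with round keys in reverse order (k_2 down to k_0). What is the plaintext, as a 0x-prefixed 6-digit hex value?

0x2EED9B

s_0 = ciphertext = 0xF71D54
s_1 = InvRound(s_0, k_2) = 0xFDEF71
s_2 = InvRound(s_1, k_1) = 0xD9BFDE
s_3 = InvRound(s_2, k_0) = 0x2EED9B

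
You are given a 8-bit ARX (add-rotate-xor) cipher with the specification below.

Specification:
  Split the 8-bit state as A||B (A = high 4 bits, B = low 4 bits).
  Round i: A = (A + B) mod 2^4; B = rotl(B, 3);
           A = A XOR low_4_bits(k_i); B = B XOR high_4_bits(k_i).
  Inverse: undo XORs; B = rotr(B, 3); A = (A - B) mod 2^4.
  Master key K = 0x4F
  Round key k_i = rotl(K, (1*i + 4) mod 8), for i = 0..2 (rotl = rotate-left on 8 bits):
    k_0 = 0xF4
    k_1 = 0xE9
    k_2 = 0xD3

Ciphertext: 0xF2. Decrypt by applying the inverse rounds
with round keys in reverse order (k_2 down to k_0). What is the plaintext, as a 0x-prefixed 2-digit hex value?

s_0 = ciphertext = 0xF2
s_1 = InvRound(s_0, k_2) = 0xDF
s_2 = InvRound(s_1, k_1) = 0x22
s_3 = InvRound(s_2, k_0) = 0xBB

0xBB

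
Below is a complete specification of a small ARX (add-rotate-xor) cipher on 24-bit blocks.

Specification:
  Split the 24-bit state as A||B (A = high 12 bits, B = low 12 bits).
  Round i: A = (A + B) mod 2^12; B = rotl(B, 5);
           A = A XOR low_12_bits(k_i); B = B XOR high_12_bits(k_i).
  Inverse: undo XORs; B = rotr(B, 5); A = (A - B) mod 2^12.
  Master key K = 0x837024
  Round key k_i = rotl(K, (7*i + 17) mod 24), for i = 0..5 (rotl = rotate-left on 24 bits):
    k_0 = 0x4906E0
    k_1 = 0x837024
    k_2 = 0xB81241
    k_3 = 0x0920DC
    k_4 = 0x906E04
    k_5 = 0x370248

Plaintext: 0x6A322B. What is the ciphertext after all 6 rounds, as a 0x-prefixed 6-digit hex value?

s_0 = plaintext = 0x6A322B
s_1 = Round(s_0, k_0) = 0xE2E1F4
s_2 = Round(s_1, k_1) = 0x0066B4
s_3 = Round(s_2, k_2) = 0x4FBD0C
s_4 = Round(s_3, k_3) = 0x2DB108
s_5 = Round(s_4, k_4) = 0xDE7804
s_6 = Round(s_5, k_5) = 0x7A33E0

0x7A33E0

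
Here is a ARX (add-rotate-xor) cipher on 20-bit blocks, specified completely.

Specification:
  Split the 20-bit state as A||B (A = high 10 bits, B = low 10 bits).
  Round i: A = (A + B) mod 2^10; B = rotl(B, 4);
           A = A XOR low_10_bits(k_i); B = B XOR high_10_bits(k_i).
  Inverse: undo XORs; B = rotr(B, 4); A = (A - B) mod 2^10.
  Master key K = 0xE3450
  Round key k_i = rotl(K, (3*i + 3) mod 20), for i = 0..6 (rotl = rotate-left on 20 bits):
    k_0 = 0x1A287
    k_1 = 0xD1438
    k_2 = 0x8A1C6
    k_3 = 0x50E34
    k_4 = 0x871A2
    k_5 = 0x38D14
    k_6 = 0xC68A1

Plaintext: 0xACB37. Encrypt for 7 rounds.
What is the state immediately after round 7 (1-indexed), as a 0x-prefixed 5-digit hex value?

s_0 = plaintext = 0xACB37
s_1 = Round(s_0, k_0) = 0xDBB14
s_2 = Round(s_1, k_1) = 0xAEA09
s_3 = Round(s_2, k_2) = 0x416B0
s_4 = Round(s_3, k_3) = 0x60649
s_5 = Round(s_4, k_4) = 0x9A285
s_6 = Round(s_5, k_5) = 0x7E4B9
s_7 = Round(s_6, k_6) = 0x84C88

0x84C88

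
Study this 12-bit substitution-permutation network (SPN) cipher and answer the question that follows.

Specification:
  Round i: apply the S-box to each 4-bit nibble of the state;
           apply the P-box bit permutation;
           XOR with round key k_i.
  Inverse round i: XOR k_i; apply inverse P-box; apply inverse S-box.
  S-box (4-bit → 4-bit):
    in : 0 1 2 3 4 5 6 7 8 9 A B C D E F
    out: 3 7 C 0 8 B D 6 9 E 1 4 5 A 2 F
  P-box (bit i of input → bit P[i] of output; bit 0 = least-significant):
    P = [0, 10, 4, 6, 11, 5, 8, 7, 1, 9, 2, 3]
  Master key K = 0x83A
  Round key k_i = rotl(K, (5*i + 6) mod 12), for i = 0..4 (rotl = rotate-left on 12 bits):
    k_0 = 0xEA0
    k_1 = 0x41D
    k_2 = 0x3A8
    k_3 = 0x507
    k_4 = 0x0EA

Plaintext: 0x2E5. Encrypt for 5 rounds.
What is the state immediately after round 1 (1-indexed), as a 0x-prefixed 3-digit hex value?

s_0 = plaintext = 0x2E5
s_1 = Round(s_0, k_0) = 0xACD
s_2 = Round(s_1, k_1) = 0x95F
s_3 = Round(s_2, k_2) = 0xD55
s_4 = Round(s_3, k_3) = 0xBEE
s_5 = Round(s_4, k_4) = 0x4CE

0xACD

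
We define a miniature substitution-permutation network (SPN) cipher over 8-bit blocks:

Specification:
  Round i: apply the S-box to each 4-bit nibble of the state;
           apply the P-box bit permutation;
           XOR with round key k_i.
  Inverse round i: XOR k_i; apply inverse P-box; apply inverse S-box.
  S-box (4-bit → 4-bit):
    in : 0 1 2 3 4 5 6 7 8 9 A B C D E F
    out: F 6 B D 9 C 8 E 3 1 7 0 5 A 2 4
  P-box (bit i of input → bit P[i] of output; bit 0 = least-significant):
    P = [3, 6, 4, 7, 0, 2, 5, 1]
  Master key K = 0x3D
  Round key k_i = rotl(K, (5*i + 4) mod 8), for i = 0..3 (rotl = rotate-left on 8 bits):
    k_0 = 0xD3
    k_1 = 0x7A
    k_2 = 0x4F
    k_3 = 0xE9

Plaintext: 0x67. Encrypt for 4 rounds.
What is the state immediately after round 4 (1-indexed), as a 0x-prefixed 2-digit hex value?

s_0 = plaintext = 0x67
s_1 = Round(s_0, k_0) = 0x01
s_2 = Round(s_1, k_1) = 0x0D
s_3 = Round(s_2, k_2) = 0xA8
s_4 = Round(s_3, k_3) = 0x84

0x84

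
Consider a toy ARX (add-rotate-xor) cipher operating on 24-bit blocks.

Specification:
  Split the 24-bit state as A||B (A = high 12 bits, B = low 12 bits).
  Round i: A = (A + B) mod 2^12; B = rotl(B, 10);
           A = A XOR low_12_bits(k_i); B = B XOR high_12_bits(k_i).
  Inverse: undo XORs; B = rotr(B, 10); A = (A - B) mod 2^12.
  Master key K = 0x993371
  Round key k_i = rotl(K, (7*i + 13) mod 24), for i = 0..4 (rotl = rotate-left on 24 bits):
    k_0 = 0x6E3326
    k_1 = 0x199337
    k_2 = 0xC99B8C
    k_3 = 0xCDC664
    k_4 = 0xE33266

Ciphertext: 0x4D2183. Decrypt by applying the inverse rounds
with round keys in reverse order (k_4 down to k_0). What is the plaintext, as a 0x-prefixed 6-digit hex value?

0xBD2B4F

s_0 = ciphertext = 0x4D2183
s_1 = InvRound(s_0, k_4) = 0x7F1EC3
s_2 = InvRound(s_1, k_3) = 0x91987C
s_3 = InvRound(s_2, k_2) = 0xF00395
s_4 = InvRound(s_3, k_1) = 0x407830
s_5 = InvRound(s_4, k_0) = 0xBD2B4F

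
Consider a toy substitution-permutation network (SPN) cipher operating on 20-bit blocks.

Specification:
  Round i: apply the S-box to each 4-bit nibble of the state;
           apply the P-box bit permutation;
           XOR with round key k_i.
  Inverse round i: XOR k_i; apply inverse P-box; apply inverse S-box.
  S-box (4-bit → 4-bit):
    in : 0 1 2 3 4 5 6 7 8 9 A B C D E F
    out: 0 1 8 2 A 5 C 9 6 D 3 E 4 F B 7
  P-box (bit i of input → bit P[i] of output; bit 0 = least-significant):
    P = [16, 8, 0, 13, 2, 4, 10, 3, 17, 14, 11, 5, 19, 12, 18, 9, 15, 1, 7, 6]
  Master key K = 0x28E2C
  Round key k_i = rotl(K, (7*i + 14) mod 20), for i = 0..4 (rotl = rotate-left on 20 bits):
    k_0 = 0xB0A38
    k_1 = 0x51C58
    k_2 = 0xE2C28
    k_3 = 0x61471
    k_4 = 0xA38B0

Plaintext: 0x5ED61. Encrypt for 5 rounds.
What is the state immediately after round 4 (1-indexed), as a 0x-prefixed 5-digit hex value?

0x86FED

s_0 = plaintext = 0x5ED61
s_1 = Round(s_0, k_0) = 0x0D490
s_2 = Round(s_1, k_1) = 0x94A74
s_3 = Round(s_2, k_2) = 0xCDFE4
s_4 = Round(s_3, k_3) = 0x86FED
s_5 = Round(s_4, k_4) = 0xD532F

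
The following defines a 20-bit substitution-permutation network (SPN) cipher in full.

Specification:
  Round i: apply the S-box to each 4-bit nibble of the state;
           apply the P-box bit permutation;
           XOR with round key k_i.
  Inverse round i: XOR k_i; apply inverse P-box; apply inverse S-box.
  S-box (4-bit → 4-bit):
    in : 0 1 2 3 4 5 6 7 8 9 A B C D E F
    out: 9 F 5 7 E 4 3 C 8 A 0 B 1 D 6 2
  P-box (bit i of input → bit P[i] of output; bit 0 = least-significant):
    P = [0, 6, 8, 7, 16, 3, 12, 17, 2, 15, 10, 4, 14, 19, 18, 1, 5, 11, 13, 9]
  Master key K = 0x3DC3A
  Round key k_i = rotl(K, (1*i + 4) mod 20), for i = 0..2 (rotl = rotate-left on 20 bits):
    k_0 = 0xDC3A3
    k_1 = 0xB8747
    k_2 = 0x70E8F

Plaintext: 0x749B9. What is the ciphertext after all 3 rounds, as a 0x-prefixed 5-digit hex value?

0x0A1E0

s_0 = plaintext = 0x749B9
s_1 = Round(s_0, k_0) = 0x26179
s_2 = Round(s_1, k_1) = 0x173B3
s_3 = Round(s_2, k_2) = 0x0A1E0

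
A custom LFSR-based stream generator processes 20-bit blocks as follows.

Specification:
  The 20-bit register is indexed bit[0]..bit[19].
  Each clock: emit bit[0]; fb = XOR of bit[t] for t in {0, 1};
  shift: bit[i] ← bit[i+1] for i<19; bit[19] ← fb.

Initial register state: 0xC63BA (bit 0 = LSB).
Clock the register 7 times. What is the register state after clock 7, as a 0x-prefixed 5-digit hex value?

0xCF8C7

reg_0 = 0xC63BA
clock 1: out=0, reg = 0xE31DD
clock 2: out=1, reg = 0xF18EE
clock 3: out=0, reg = 0xF8C77
clock 4: out=1, reg = 0x7C63B
clock 5: out=1, reg = 0x3E31D
clock 6: out=1, reg = 0x9F18E
clock 7: out=0, reg = 0xCF8C7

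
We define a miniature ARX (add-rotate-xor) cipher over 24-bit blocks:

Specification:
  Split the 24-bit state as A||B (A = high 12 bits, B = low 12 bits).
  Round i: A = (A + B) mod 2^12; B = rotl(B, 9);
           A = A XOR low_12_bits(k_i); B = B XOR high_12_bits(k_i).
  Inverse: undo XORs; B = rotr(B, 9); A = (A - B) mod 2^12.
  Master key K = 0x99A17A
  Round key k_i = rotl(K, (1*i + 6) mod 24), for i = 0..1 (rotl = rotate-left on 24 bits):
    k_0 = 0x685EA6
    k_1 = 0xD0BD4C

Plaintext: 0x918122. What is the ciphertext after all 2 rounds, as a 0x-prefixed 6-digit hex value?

s_0 = plaintext = 0x918122
s_1 = Round(s_0, k_0) = 0x49C2A1
s_2 = Round(s_1, k_1) = 0xA71F5F

0xA71F5F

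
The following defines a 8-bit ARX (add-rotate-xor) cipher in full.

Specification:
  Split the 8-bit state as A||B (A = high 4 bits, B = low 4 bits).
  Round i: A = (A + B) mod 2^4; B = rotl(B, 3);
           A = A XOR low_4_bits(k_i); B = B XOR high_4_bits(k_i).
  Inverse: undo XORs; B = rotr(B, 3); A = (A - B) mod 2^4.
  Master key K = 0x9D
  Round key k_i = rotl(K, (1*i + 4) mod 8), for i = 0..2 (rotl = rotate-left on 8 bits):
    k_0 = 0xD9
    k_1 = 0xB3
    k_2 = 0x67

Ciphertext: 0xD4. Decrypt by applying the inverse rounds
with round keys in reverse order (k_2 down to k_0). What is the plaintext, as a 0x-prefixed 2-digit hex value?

0xB4

s_0 = ciphertext = 0xD4
s_1 = InvRound(s_0, k_2) = 0x64
s_2 = InvRound(s_1, k_1) = 0x6F
s_3 = InvRound(s_2, k_0) = 0xB4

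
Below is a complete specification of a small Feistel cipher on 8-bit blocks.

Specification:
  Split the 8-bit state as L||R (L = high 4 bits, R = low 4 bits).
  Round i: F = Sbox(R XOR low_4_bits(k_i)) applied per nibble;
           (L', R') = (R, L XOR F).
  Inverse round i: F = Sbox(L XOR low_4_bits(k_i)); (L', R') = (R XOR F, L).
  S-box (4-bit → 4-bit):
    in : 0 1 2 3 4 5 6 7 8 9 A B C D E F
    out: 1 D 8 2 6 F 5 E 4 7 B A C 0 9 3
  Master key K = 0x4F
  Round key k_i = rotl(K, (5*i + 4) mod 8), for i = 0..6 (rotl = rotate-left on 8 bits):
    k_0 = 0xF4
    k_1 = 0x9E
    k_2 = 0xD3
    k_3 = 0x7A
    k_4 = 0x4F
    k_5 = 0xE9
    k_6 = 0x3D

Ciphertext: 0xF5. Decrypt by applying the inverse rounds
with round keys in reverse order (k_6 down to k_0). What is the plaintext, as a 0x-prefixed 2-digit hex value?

s_0 = ciphertext = 0xF5
s_1 = InvRound(s_0, k_6) = 0xDF
s_2 = InvRound(s_1, k_5) = 0x9D
s_3 = InvRound(s_2, k_4) = 0x89
s_4 = InvRound(s_3, k_3) = 0x18
s_5 = InvRound(s_4, k_2) = 0x01
s_6 = InvRound(s_5, k_1) = 0x80
s_7 = InvRound(s_6, k_0) = 0xC8

0xC8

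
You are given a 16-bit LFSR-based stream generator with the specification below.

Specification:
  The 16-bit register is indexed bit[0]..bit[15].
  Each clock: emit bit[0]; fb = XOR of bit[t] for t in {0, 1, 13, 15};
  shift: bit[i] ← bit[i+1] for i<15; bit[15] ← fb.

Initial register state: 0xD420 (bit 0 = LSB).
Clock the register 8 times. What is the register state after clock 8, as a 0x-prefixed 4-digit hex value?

reg_0 = 0xD420
clock 1: out=0, reg = 0xEA10
clock 2: out=0, reg = 0x7508
clock 3: out=0, reg = 0xBA84
clock 4: out=0, reg = 0x5D42
clock 5: out=0, reg = 0xAEA1
clock 6: out=1, reg = 0xD750
clock 7: out=0, reg = 0xEBA8
clock 8: out=0, reg = 0x75D4

0x75D4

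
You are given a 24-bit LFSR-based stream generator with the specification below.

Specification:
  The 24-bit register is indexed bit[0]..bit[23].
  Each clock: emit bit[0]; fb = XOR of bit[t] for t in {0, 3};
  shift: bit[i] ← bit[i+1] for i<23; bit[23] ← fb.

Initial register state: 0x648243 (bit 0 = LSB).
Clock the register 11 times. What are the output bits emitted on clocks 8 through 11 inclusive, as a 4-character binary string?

reg_0 = 0x648243
clock 1: out=1, reg = 0xB24121
clock 2: out=1, reg = 0xD92090
clock 3: out=0, reg = 0x6C9048
clock 4: out=0, reg = 0xB64824
clock 5: out=0, reg = 0x5B2412
clock 6: out=0, reg = 0x2D9209
clock 7: out=1, reg = 0x16C904
clock 8: out=0, reg = 0x0B6482
clock 9: out=0, reg = 0x05B241
clock 10: out=1, reg = 0x82D920
clock 11: out=0, reg = 0x416C90

0010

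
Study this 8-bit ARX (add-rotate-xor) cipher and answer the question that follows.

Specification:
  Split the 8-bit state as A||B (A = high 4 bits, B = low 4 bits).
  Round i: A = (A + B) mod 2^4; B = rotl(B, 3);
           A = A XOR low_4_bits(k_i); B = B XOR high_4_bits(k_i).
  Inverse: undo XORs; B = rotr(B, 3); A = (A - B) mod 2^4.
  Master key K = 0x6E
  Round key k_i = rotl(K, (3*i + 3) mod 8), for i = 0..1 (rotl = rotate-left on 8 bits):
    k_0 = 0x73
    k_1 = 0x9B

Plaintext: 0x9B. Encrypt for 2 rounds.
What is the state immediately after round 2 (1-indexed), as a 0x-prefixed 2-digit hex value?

s_0 = plaintext = 0x9B
s_1 = Round(s_0, k_0) = 0x7A
s_2 = Round(s_1, k_1) = 0xAC

0xAC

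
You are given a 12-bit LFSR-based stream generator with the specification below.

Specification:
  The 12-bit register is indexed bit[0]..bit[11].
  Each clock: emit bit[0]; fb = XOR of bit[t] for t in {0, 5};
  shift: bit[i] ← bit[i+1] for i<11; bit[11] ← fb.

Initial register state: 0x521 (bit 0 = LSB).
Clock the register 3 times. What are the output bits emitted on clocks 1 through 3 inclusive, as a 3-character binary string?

reg_0 = 0x521
clock 1: out=1, reg = 0x290
clock 2: out=0, reg = 0x148
clock 3: out=0, reg = 0x0A4

100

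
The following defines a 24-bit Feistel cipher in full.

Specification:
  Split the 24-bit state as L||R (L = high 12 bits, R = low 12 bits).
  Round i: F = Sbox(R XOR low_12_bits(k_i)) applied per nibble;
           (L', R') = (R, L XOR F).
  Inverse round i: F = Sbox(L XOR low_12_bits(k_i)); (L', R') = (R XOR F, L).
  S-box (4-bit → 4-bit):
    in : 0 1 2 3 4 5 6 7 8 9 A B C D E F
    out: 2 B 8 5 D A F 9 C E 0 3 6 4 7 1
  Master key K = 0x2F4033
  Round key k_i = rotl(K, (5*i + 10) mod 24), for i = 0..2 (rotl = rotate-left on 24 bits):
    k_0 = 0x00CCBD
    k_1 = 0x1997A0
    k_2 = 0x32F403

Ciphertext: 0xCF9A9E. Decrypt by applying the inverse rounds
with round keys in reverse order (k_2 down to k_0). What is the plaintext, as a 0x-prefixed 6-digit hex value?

0x5EB77E

s_0 = ciphertext = 0xCF9A9E
s_1 = InvRound(s_0, k_2) = 0x68ECF9
s_2 = InvRound(s_1, k_1) = 0x77E68E
s_3 = InvRound(s_2, k_0) = 0x5EB77E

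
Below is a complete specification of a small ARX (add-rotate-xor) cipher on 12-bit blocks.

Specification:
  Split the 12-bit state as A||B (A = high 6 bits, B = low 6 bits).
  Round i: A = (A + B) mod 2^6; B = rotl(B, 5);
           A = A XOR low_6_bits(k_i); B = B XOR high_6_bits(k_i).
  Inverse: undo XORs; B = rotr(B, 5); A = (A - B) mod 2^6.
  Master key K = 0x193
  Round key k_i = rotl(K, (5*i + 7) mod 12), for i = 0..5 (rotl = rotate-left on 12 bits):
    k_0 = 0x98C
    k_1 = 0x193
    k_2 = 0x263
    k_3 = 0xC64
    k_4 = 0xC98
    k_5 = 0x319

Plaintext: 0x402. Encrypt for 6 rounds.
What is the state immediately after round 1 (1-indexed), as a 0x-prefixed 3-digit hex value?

0x7A7

s_0 = plaintext = 0x402
s_1 = Round(s_0, k_0) = 0x7A7
s_2 = Round(s_1, k_1) = 0x5B5
s_3 = Round(s_2, k_2) = 0xA33
s_4 = Round(s_3, k_3) = 0xFC8
s_5 = Round(s_4, k_4) = 0x7F6
s_6 = Round(s_5, k_5) = 0x317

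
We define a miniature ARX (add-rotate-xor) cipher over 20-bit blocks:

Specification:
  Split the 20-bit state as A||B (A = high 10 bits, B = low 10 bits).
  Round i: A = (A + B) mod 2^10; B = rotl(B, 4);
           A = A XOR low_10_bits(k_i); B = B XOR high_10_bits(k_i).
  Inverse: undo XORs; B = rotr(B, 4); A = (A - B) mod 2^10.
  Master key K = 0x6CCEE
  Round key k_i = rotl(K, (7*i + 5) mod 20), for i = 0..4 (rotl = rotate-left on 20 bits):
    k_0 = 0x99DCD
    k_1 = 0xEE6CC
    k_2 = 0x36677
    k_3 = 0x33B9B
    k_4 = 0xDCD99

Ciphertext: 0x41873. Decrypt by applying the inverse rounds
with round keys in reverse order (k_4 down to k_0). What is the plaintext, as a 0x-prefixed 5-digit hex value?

s_0 = ciphertext = 0x41873
s_1 = InvRound(s_0, k_4) = 0x1BC30
s_2 = InvRound(s_1, k_3) = 0x1978F
s_3 = InvRound(s_2, k_2) = 0x175B5
s_4 = InvRound(s_3, k_1) = 0xDC720
s_5 = InvRound(s_4, k_0) = 0x3A1D4

0x3A1D4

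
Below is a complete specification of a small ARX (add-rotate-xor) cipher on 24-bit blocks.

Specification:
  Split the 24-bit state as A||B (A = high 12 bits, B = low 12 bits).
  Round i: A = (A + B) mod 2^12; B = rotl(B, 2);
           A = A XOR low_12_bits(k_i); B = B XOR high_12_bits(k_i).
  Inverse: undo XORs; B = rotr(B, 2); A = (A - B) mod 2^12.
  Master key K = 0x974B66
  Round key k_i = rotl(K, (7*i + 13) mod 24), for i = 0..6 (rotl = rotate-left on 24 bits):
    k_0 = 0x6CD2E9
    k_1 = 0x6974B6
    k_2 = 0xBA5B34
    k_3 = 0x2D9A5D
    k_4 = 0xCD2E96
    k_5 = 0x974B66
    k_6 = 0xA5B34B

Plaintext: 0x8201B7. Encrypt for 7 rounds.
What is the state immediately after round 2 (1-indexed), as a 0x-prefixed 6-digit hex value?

0xFF96D3

s_0 = plaintext = 0x8201B7
s_1 = Round(s_0, k_0) = 0xB3E011
s_2 = Round(s_1, k_1) = 0xFF96D3
s_3 = Round(s_2, k_2) = 0xDF80E8
s_4 = Round(s_3, k_3) = 0x4BD179
s_5 = Round(s_4, k_4) = 0x8A0936
s_6 = Round(s_5, k_5) = 0xAB0DAE
s_7 = Round(s_6, k_6) = 0xB15CE0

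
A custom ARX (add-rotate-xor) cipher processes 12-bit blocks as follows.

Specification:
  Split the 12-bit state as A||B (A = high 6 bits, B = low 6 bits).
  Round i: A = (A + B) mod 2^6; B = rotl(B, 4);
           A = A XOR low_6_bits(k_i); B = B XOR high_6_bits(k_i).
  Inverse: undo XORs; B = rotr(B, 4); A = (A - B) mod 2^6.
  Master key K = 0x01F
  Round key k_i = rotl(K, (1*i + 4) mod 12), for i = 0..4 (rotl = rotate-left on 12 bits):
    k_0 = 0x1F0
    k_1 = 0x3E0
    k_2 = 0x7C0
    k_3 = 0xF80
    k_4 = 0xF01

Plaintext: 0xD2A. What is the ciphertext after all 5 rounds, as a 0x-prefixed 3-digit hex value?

s_0 = plaintext = 0xD2A
s_1 = Round(s_0, k_0) = 0xBAD
s_2 = Round(s_1, k_1) = 0xED4
s_3 = Round(s_2, k_2) = 0x3DA
s_4 = Round(s_3, k_3) = 0xA58
s_5 = Round(s_4, k_4) = 0x03A

0x03A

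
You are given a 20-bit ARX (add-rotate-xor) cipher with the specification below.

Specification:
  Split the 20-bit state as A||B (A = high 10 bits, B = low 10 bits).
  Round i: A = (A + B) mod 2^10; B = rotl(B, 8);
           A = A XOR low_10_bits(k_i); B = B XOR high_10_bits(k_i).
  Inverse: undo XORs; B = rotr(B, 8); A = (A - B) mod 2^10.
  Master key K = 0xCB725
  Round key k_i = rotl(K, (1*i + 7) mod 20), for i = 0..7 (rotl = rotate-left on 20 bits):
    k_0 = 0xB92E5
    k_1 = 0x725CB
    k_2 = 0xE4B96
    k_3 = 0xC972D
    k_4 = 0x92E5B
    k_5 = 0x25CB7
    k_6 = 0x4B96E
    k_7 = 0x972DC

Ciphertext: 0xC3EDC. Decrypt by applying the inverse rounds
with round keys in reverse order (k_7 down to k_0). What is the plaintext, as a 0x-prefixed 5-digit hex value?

s_0 = ciphertext = 0xC3EDC
s_1 = InvRound(s_0, k_7) = 0xF4E00
s_2 = InvRound(s_1, k_6) = 0x808BB
s_3 = InvRound(s_2, k_5) = 0x814B0
s_4 = InvRound(s_3, k_4) = 0x1C3EE
s_5 = InvRound(s_4, k_3) = 0x0C72C
s_6 = InvRound(s_5, k_2) = 0x2BEF8
s_7 = InvRound(s_6, k_1) = 0x274C7
s_8 = InvRound(s_7, k_0) = 0x7A88E

0x7A88E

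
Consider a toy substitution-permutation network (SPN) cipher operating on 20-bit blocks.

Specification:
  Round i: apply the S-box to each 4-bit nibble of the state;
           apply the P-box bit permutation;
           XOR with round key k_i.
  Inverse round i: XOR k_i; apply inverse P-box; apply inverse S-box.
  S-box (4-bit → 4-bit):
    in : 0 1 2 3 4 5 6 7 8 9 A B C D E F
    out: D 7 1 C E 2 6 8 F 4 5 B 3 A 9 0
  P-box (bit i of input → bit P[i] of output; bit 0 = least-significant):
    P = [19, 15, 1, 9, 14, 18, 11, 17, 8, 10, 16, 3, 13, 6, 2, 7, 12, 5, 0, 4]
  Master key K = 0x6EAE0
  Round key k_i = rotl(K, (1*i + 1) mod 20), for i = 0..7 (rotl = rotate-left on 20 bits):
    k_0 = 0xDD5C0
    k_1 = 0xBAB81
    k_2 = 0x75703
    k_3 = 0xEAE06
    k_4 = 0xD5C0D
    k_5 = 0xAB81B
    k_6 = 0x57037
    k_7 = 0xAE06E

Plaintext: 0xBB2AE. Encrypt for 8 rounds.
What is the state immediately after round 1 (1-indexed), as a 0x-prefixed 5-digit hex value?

0x5AE30

s_0 = plaintext = 0xBB2AE
s_1 = Round(s_0, k_0) = 0x5AE30
s_2 = Round(s_1, k_1) = 0x180AF
s_3 = Round(s_2, k_2) = 0x62EEE
s_4 = Round(s_3, k_3) = 0x4CD2F
s_5 = Round(s_4, k_4) = 0xD3874
s_6 = Round(s_5, k_5) = 0x93FA5
s_7 = Round(s_6, k_6) = 0x5B8B2
s_8 = Round(s_7, k_7) = 0x58586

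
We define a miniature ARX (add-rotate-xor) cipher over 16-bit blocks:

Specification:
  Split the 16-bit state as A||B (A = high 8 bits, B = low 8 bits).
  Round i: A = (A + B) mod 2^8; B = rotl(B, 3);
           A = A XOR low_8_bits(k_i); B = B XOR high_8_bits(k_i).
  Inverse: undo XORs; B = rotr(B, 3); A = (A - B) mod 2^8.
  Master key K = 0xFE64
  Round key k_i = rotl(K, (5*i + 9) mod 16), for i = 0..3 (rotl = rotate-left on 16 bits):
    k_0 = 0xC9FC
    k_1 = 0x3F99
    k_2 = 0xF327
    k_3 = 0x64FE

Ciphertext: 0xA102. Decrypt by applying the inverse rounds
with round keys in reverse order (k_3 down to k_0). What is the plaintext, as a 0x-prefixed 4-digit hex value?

s_0 = ciphertext = 0xA102
s_1 = InvRound(s_0, k_3) = 0x93CC
s_2 = InvRound(s_1, k_2) = 0xCDE7
s_3 = InvRound(s_2, k_1) = 0x391B
s_4 = InvRound(s_3, k_0) = 0x6B5A

0x6B5A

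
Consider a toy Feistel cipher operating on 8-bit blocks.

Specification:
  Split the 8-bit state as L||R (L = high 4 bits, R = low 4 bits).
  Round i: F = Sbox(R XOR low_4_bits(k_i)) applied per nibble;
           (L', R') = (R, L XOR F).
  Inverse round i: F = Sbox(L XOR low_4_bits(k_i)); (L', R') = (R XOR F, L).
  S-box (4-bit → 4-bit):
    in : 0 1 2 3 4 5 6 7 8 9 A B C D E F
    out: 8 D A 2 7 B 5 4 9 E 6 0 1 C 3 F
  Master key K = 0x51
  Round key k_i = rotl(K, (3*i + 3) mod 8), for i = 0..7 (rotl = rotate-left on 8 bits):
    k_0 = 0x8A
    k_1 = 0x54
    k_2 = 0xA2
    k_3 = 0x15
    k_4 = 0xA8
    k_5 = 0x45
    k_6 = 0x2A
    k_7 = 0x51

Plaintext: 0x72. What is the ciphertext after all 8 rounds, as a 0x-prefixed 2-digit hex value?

0xC6

s_0 = plaintext = 0x72
s_1 = Round(s_0, k_0) = 0x2E
s_2 = Round(s_1, k_1) = 0xE4
s_3 = Round(s_2, k_2) = 0x4B
s_4 = Round(s_3, k_3) = 0xB7
s_5 = Round(s_4, k_4) = 0x74
s_6 = Round(s_5, k_5) = 0x4A
s_7 = Round(s_6, k_6) = 0xAC
s_8 = Round(s_7, k_7) = 0xC6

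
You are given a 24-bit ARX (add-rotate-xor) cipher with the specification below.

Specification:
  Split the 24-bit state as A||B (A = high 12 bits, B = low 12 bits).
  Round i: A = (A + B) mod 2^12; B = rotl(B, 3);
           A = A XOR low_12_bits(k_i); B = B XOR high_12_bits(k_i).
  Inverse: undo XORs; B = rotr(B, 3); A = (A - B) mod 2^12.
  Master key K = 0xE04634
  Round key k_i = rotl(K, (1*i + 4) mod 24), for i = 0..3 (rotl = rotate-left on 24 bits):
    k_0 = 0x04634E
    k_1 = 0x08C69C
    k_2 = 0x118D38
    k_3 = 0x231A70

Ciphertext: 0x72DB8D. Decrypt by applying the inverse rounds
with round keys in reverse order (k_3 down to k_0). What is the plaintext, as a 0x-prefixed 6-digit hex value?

0xD64E76

s_0 = ciphertext = 0x72DB8D
s_1 = InvRound(s_0, k_3) = 0x426937
s_2 = InvRound(s_1, k_2) = 0xA19F05
s_3 = InvRound(s_2, k_1) = 0x8943F1
s_4 = InvRound(s_3, k_0) = 0xD64E76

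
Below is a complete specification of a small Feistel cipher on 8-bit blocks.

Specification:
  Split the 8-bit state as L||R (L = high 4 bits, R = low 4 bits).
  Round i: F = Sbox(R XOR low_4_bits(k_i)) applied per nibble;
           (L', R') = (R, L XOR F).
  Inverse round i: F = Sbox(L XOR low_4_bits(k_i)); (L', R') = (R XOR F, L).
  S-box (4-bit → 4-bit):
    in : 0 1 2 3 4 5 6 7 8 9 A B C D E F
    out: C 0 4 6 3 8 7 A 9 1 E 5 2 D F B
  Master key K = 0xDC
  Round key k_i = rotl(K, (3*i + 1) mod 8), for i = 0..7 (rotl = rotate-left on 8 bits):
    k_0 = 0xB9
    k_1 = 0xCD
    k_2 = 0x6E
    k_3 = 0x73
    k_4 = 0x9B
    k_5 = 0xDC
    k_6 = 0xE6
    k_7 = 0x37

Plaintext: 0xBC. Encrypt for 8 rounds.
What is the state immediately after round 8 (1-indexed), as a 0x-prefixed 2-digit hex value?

s_0 = plaintext = 0xBC
s_1 = Round(s_0, k_0) = 0xC3
s_2 = Round(s_1, k_1) = 0x33
s_3 = Round(s_2, k_2) = 0x3E
s_4 = Round(s_3, k_3) = 0xEE
s_5 = Round(s_4, k_4) = 0xE6
s_6 = Round(s_5, k_5) = 0x60
s_7 = Round(s_6, k_6) = 0x01
s_8 = Round(s_7, k_7) = 0x17

0x17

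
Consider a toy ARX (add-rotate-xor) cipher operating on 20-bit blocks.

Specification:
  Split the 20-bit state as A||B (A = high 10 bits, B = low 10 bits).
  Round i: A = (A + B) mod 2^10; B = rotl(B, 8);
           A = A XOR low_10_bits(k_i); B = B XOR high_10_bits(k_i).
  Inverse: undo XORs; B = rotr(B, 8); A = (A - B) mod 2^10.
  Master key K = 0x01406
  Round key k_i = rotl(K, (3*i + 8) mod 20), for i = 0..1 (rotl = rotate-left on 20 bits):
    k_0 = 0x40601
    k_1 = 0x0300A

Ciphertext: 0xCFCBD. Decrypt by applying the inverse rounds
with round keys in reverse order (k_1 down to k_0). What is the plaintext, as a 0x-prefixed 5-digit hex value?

s_0 = ciphertext = 0xCFCBD
s_1 = InvRound(s_0, k_1) = 0x1C6C4
s_2 = InvRound(s_1, k_0) = 0xD6717

0xD6717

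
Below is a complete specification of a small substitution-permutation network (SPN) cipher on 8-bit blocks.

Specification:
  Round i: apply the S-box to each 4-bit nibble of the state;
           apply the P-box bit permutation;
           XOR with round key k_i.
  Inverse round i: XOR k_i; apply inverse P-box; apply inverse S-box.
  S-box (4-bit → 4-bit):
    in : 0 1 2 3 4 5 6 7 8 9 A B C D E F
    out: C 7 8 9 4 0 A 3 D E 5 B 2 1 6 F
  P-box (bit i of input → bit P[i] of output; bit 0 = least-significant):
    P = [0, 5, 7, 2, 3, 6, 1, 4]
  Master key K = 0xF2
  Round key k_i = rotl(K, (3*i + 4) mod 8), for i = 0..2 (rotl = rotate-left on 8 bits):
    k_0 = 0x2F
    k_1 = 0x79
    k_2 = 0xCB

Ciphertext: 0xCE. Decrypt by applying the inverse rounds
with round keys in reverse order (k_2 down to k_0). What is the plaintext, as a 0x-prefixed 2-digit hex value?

0x4A

s_0 = ciphertext = 0xCE
s_1 = InvRound(s_0, k_2) = 0x53
s_2 = InvRound(s_1, k_1) = 0xAC
s_3 = InvRound(s_2, k_0) = 0x4A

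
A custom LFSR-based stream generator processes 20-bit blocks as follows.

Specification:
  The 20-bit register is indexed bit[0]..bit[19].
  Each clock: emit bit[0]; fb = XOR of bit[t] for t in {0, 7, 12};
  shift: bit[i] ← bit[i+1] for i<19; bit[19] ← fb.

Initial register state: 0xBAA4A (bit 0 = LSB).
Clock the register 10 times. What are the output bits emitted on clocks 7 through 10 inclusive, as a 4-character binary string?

reg_0 = 0xBAA4A
clock 1: out=0, reg = 0x5D525
clock 2: out=1, reg = 0x2EA92
clock 3: out=0, reg = 0x97549
clock 4: out=1, reg = 0x4BAA4
clock 5: out=0, reg = 0x25D52
clock 6: out=0, reg = 0x92EA9
clock 7: out=1, reg = 0x49754
clock 8: out=0, reg = 0xA4BAA
clock 9: out=0, reg = 0xD25D5
clock 10: out=1, reg = 0x692EA

1001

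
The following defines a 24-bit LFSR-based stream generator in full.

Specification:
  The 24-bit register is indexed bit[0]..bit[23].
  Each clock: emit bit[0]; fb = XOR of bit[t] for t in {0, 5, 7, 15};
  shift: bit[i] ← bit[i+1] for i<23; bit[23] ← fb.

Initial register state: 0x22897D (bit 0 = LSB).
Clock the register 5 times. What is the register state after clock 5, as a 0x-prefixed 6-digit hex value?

reg_0 = 0x22897D
clock 1: out=1, reg = 0x9144BE
clock 2: out=0, reg = 0x48A25F
clock 3: out=1, reg = 0x24512F
clock 4: out=1, reg = 0x122897
clock 5: out=1, reg = 0x09144B

0x09144B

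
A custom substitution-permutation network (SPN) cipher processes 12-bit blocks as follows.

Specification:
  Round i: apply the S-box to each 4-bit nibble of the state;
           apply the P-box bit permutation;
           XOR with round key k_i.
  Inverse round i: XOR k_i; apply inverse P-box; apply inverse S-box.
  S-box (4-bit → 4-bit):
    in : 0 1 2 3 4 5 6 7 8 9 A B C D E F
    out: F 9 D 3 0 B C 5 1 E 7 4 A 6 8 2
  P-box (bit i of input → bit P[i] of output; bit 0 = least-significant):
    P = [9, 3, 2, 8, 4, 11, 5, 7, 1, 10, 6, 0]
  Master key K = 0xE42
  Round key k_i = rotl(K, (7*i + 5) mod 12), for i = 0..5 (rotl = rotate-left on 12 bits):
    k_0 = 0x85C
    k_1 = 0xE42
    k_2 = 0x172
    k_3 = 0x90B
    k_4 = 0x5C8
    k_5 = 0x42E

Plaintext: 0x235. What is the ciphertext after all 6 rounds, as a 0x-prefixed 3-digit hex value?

0x0F2

s_0 = plaintext = 0x235
s_1 = Round(s_0, k_0) = 0x307
s_2 = Round(s_1, k_1) = 0x0F4
s_3 = Round(s_2, k_2) = 0xD31
s_4 = Round(s_3, k_3) = 0x65B
s_5 = Round(s_4, k_4) = 0xD1D
s_6 = Round(s_5, k_5) = 0x0F2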